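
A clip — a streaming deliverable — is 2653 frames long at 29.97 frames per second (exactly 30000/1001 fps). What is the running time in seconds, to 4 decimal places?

Running time = 2653 × 1001/30000 = 2655653/30000 s ≈ 88.5218 s.

88.5218 seconds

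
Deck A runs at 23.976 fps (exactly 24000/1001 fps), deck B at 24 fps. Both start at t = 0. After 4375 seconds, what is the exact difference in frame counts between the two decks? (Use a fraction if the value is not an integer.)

15000/143 frames

A emits 24000/1001 × 4375 = 15000000/143 frames; B emits 24 × 4375 = 105000.
Difference = 15000/143 frames (≈ 104.8951); B is ahead of A.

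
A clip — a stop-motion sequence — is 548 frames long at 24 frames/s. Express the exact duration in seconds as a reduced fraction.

137/6 seconds

Running time = 548 ÷ (24) = 548 × 1/24 = 137/6 s.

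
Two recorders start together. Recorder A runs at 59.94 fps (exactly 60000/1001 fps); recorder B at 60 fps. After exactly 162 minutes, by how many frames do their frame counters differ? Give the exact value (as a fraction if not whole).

162 min = 9720 s.
A emits 60000/1001 × 9720 = 583200000/1001 frames; B emits 60 × 9720 = 583200.
Difference = 583200/1001 frames (≈ 582.6174); B is ahead of A.

583200/1001 frames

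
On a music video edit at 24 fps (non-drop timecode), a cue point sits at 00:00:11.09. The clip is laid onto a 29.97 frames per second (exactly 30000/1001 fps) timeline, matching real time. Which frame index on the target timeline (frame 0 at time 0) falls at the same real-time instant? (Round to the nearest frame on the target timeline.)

frame 341

Source frame index: (0×3600 + 0×60 + 11) × 24 + 9 = 273.
Real time: 273 / (24) = 91/8 s.
Target frame: (91/8) × (30000/1001) = 3750/11 ≈ 340.909 → 341.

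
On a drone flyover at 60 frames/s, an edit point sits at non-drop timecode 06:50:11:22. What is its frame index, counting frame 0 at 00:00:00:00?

Total seconds to the label: (6 × 3600 + 50 × 60 + 11) = 24611.
Frame index = 24611 × 60 + 22 = 1476682.

frame 1476682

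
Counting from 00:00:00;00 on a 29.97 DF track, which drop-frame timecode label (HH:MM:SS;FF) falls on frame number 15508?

00:08:37;14

Ten DF minutes hold 17982 frames, so frame 15508 lies in block 0 (frames 0–17981) with 15508 frames into that block.
The block's first minute is 1800 frames and the rest 1798 each; 15508 frames reaches minute 8, so 0 × 18 + 8 × 2 = 16 labels have been skipped so far.
Adding those back, label number 15508 + 16 = 15524 at 30 labels/s is 517 s + 14 f = 0 h 8 min 37 s frame 14, i.e. 00:08:37;14.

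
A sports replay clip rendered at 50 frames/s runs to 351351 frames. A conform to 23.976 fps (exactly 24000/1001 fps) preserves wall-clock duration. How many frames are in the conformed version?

168480 frames

Target frames = source frames × (target rate / source rate) = 351351 × (24000/1001)/(50) = 351351 × 480/1001 = 168480.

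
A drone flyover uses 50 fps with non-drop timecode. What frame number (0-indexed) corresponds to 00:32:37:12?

97862

Total seconds to the label: (0 × 3600 + 32 × 60 + 37) = 1957.
Frame index = 1957 × 50 + 12 = 97862.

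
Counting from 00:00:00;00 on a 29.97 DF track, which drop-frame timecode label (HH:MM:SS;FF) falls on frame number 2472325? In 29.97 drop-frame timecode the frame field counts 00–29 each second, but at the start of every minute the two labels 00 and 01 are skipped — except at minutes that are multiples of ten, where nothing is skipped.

22:54:53;09

Each 10-minute DF block holds 10 × 60 × 30 − 9 × 2 = 17982 frames. 2472325 ÷ 17982 → 137 full blocks, remainder 8791.
Within the partial block the first minute is 1800 frames and each further minute 1798, so 4 further minute boundaries passed. Total skipped labels = 18 × 137 + 2 × 4 = 2474.
Non-drop label index = 2472325 + 2474 = 2474799; at 30 labels/s that is 22:54:53:09, i.e. DF 22:54:53;09.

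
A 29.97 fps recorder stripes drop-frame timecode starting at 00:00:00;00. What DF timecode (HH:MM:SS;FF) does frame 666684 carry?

Each 10-minute DF block holds 10 × 60 × 30 − 9 × 2 = 17982 frames. 666684 ÷ 17982 → 37 full blocks, remainder 1350.
Within the partial block the first minute is 1800 frames and each further minute 1798, so 0 further minute boundaries passed. Total skipped labels = 18 × 37 + 2 × 0 = 666.
Non-drop label index = 666684 + 666 = 667350; at 30 labels/s that is 06:10:45:00, i.e. DF 06:10:45;00.

06:10:45;00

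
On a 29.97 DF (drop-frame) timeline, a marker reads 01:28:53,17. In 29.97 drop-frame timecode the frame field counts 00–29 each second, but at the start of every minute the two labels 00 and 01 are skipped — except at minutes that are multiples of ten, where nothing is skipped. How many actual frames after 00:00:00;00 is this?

Complete 10-minute blocks: 8, each 17982 frames → 143856.
Remaining 8 whole minutes in the current block: 1800 + 7 × 1798 = 14386 frames.
Within the current minute: 53 × 30 + 17 − 2 = 1605 (labels ;00/;01 skipped at this minute). Total = 143856 + 14386 + 1605 = 159847.

159847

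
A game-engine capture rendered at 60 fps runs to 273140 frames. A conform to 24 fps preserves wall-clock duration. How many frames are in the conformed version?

Target frames = source frames × (target rate / source rate) = 273140 × (24)/(60) = 273140 × 2/5 = 109256.

109256 frames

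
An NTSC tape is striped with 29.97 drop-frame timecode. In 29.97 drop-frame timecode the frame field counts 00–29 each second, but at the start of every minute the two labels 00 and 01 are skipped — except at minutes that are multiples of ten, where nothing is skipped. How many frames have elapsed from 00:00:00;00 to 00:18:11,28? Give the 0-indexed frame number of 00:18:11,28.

32724

As if non-drop at 30 labels/s: (0 × 3600 + 18 × 60 + 11) × 30 + 28 = 32758.
Minute boundaries passed: 18; those not divisible by 10: 18 − 1 = 17; dropped labels = 2 × 17 = 34.
Actual frame index = 32758 − 34 = 32724.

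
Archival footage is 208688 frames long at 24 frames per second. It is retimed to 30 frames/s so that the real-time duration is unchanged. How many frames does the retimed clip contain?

Target frames = source frames × (target rate / source rate) = 208688 × (30)/(24) = 208688 × 5/4 = 260860.

260860 frames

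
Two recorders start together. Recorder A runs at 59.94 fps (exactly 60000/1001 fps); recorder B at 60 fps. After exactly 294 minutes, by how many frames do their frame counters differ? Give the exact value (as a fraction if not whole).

294 min = 17640 s.
A emits 60000/1001 × 17640 = 151200000/143 frames; B emits 60 × 17640 = 1058400.
Difference = 151200/143 frames (≈ 1057.3427); B is ahead of A.

151200/143 frames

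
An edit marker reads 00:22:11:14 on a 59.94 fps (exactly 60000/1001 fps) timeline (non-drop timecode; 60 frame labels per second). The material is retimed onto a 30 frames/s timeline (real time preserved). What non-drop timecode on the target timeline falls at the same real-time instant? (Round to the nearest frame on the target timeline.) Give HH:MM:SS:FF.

00:22:12:17

Source frame index: (0×3600 + 22×60 + 11) × 60 + 14 = 79874.
Real time: 79874 / (60000/1001) = 39976937/30000 s.
Target frame: (39976937/30000) × (30) = 39976937/1000 ≈ 39976.937 → 39977.
At 30 labels/s: frame 39977 → 00:22:12:17.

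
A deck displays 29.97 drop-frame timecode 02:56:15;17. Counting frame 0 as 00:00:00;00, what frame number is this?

316949

As if non-drop at 30 labels/s: (2 × 3600 + 56 × 60 + 15) × 30 + 17 = 317267.
Minute boundaries passed: 176; those not divisible by 10: 176 − 17 = 159; dropped labels = 2 × 159 = 318.
Actual frame index = 317267 − 318 = 316949.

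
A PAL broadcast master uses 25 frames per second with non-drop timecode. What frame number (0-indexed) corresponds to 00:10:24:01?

Total seconds to the label: (0 × 3600 + 10 × 60 + 24) = 624.
Frame index = 624 × 25 + 1 = 15601.

15601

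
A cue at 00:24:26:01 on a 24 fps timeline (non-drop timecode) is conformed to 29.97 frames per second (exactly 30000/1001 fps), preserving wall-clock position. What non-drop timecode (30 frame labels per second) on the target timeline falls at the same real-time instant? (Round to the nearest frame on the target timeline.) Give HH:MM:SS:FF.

Source frame index: (0×3600 + 24×60 + 26) × 24 + 1 = 35185.
Real time: 35185 / (24) = 35185/24 s.
Target frame: (35185/24) × (30000/1001) = 43981250/1001 ≈ 43937.313 → 43937.
At 30 labels/s: frame 43937 → 00:24:24:17.

00:24:24:17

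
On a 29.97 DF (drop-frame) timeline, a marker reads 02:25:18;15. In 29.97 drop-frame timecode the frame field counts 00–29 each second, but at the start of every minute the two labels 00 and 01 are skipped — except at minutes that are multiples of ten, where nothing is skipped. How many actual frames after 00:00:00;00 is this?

261293

As if non-drop at 30 labels/s: (2 × 3600 + 25 × 60 + 18) × 30 + 15 = 261555.
Minute boundaries passed: 145; those not divisible by 10: 145 − 14 = 131; dropped labels = 2 × 131 = 262.
Actual frame index = 261555 − 262 = 261293.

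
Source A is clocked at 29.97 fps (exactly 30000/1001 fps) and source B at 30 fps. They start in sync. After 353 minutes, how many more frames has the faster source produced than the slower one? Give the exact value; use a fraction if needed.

635400/1001 frames

353 min = 21180 s.
A emits 30000/1001 × 21180 = 635400000/1001 frames; B emits 30 × 21180 = 635400.
Difference = 635400/1001 frames (≈ 634.7652); B is ahead of A.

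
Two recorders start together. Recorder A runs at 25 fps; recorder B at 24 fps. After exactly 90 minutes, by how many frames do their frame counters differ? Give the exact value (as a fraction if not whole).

90 min = 5400 s.
A emits 25 × 5400 = 135000 frames; B emits 24 × 5400 = 129600.
Difference = 5400 frames; B is behind A.

5400 frames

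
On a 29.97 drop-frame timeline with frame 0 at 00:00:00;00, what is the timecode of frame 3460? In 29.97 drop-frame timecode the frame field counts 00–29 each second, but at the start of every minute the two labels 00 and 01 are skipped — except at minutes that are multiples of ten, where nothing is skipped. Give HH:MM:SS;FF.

00:01:55;12

Each 10-minute DF block holds 10 × 60 × 30 − 9 × 2 = 17982 frames. 3460 ÷ 17982 → 0 full blocks, remainder 3460.
Within the partial block the first minute is 1800 frames and each further minute 1798, so 1 further minute boundary passed. Total skipped labels = 18 × 0 + 2 × 1 = 2.
Non-drop label index = 3460 + 2 = 3462; at 30 labels/s that is 00:01:55:12, i.e. DF 00:01:55;12.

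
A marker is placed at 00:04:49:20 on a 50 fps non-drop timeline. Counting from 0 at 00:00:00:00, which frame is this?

Total seconds to the label: (0 × 3600 + 4 × 60 + 49) = 289.
Frame index = 289 × 50 + 20 = 14470.

14470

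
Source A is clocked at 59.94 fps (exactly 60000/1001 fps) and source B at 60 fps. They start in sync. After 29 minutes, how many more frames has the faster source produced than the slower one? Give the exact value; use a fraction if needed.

104400/1001 frames

29 min = 1740 s.
A emits 60000/1001 × 1740 = 104400000/1001 frames; B emits 60 × 1740 = 104400.
Difference = 104400/1001 frames (≈ 104.2957); B is ahead of A.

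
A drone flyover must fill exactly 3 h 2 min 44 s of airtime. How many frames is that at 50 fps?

548200 frames

3 h 2 min 44 s = 10964 s.
Frames = 10964 × 50 = 548200.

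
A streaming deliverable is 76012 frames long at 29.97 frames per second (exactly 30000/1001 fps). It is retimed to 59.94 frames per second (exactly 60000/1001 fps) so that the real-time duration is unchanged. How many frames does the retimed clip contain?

152024 frames

Target frames = source frames × (target rate / source rate) = 76012 × (60000/1001)/(30000/1001) = 76012 × 2 = 152024.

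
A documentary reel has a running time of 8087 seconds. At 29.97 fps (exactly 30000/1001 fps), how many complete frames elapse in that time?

Frames = 8087 × 30000/1001 = 242610000/1001 ≈ 242367.6324.
Complete frames: 242367.

242367 frames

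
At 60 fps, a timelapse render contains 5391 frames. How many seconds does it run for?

Running time = 5391 / (60) = 89.85 s.

89.85 seconds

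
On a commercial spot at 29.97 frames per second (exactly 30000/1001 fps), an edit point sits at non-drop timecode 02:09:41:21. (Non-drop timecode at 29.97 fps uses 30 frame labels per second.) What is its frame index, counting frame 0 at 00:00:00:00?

Total seconds to the label: (2 × 3600 + 9 × 60 + 41) = 7781.
Frame index = 7781 × 30 + 21 = 233451.

233451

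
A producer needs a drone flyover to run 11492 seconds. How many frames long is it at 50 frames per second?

574600 frames

Frames = 11492 × 50 = 574600.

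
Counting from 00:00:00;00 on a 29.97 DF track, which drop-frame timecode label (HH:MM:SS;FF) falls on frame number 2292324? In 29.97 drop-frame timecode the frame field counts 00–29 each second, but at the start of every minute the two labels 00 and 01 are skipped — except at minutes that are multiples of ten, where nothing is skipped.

21:14:47;08

Ten DF minutes hold 17982 frames, so frame 2292324 lies in block 127 (frames 2283714–2301695) with 8610 frames into that block.
The block's first minute is 1800 frames and the rest 1798 each; 8610 frames reaches minute 4, so 127 × 18 + 4 × 2 = 2294 labels have been skipped so far.
Adding those back, label number 2292324 + 2294 = 2294618 at 30 labels/s is 76487 s + 8 f = 21 h 14 min 47 s frame 8, i.e. 21:14:47;08.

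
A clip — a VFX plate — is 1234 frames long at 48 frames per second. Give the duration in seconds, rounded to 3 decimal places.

25.708 seconds

Running time = 1234 × 1/48 = 617/24 s ≈ 25.708 s.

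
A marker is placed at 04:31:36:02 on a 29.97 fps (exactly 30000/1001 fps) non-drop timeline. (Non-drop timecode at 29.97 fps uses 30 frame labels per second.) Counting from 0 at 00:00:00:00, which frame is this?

Total seconds to the label: (4 × 3600 + 31 × 60 + 36) = 16296.
Frame index = 16296 × 30 + 2 = 488882.

frame 488882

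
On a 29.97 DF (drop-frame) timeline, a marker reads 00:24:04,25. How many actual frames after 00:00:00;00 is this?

Complete 10-minute blocks: 2, each 17982 frames → 35964.
Remaining 4 whole minutes in the current block: 1800 + 3 × 1798 = 7194 frames.
Within the current minute: 4 × 30 + 25 − 2 = 143 (labels ;00/;01 skipped at this minute). Total = 35964 + 7194 + 143 = 43301.

43301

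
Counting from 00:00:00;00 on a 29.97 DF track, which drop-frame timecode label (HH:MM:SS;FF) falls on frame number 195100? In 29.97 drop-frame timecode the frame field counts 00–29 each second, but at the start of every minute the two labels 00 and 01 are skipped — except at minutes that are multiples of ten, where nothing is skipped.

01:48:29;26

Each 10-minute DF block holds 10 × 60 × 30 − 9 × 2 = 17982 frames. 195100 ÷ 17982 → 10 full blocks, remainder 15280.
Within the partial block the first minute is 1800 frames and each further minute 1798, so 8 further minute boundaries passed. Total skipped labels = 18 × 10 + 2 × 8 = 196.
Non-drop label index = 195100 + 196 = 195296; at 30 labels/s that is 01:48:29:26, i.e. DF 01:48:29;26.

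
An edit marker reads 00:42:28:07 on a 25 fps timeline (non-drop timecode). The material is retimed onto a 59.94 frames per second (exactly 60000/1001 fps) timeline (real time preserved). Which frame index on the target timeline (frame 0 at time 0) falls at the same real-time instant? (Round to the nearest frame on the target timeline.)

frame 152744

Source frame index: (0×3600 + 42×60 + 28) × 25 + 7 = 63707.
Real time: 63707 / (25) = 63707/25 s.
Target frame: (63707/25) × (60000/1001) = 21842400/143 ≈ 152744.056 → 152744.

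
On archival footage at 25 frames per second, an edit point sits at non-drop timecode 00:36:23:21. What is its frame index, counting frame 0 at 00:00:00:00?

Total seconds to the label: (0 × 3600 + 36 × 60 + 23) = 2183.
Frame index = 2183 × 25 + 21 = 54596.

54596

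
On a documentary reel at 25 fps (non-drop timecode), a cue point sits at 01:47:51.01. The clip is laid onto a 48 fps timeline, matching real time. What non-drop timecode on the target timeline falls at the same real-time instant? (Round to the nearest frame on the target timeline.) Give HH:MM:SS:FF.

Source frame index: (1×3600 + 47×60 + 51) × 25 + 1 = 161776.
Real time: 161776 / (25) = 161776/25 s.
Target frame: (161776/25) × (48) = 7765248/25 ≈ 310609.920 → 310610.
At 48 labels/s: frame 310610 → 01:47:51:02.

01:47:51:02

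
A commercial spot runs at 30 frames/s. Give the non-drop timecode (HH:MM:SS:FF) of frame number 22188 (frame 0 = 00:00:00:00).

00:12:19:18

22188 ÷ 30 = 739 full seconds, remainder 18 frames.
739 s = 0 h 12 min 19 s.
Timecode: 00:12:19:18.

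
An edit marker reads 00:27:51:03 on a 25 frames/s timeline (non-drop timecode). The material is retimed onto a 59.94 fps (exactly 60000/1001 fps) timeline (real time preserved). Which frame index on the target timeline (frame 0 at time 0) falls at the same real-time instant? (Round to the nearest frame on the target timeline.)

frame 100167

Source frame index: (0×3600 + 27×60 + 51) × 25 + 3 = 41778.
Real time: 41778 / (25) = 41778/25 s.
Target frame: (41778/25) × (60000/1001) = 9115200/91 ≈ 100167.033 → 100167.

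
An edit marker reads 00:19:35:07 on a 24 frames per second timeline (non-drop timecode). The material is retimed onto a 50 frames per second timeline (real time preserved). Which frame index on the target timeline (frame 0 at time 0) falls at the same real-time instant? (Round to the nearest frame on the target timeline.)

Source frame index: (0×3600 + 19×60 + 35) × 24 + 7 = 28207.
Real time: 28207 / (24) = 28207/24 s.
Target frame: (28207/24) × (50) = 705175/12 ≈ 58764.583 → 58765.

frame 58765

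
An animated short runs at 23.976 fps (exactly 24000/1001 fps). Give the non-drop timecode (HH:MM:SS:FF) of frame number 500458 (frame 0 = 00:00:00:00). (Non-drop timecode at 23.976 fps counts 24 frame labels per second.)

500458 ÷ 24 = 20852 full seconds, remainder 10 frames.
20852 s = 5 h 47 min 32 s.
Timecode: 05:47:32:10.

05:47:32:10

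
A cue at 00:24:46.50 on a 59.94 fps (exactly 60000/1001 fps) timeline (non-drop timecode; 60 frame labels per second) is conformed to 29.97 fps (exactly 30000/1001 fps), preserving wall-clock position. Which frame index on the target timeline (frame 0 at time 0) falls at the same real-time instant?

Source frame index: (0×3600 + 24×60 + 46) × 60 + 50 = 89210.
Real time: 89210 / (60000/1001) = 8929921/6000 s.
Target frame: (8929921/6000) × (30000/1001) = 44605.

frame 44605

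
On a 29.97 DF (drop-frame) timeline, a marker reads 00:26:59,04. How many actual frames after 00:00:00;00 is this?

As if non-drop at 30 labels/s: (0 × 3600 + 26 × 60 + 59) × 30 + 4 = 48574.
Minute boundaries passed: 26; those not divisible by 10: 26 − 2 = 24; dropped labels = 2 × 24 = 48.
Actual frame index = 48574 − 48 = 48526.

48526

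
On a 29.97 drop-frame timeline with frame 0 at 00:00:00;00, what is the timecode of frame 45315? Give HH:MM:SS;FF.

Ten DF minutes hold 17982 frames, so frame 45315 lies in block 2 (frames 35964–53945) with 9351 frames into that block.
The block's first minute is 1800 frames and the rest 1798 each; 9351 frames reaches minute 5, so 2 × 18 + 5 × 2 = 46 labels have been skipped so far.
Adding those back, label number 45315 + 46 = 45361 at 30 labels/s is 1512 s + 1 f = 0 h 25 min 12 s frame 1, i.e. 00:25:12;01.

00:25:12;01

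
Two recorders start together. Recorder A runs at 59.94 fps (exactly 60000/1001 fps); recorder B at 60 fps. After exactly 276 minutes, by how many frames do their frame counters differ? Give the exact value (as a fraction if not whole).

993600/1001 frames

276 min = 16560 s.
A emits 60000/1001 × 16560 = 993600000/1001 frames; B emits 60 × 16560 = 993600.
Difference = 993600/1001 frames (≈ 992.6074); B is ahead of A.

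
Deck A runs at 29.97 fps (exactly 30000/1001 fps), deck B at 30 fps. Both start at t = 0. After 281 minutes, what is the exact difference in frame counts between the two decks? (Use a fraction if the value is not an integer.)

281 min = 16860 s.
A emits 30000/1001 × 16860 = 505800000/1001 frames; B emits 30 × 16860 = 505800.
Difference = 505800/1001 frames (≈ 505.2947); B is ahead of A.

505800/1001 frames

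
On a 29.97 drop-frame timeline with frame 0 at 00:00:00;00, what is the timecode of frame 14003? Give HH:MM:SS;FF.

Each 10-minute DF block holds 10 × 60 × 30 − 9 × 2 = 17982 frames. 14003 ÷ 17982 → 0 full blocks, remainder 14003.
Within the partial block the first minute is 1800 frames and each further minute 1798, so 7 further minute boundaries passed. Total skipped labels = 18 × 0 + 2 × 7 = 14.
Non-drop label index = 14003 + 14 = 14017; at 30 labels/s that is 00:07:47:07, i.e. DF 00:07:47;07.

00:07:47;07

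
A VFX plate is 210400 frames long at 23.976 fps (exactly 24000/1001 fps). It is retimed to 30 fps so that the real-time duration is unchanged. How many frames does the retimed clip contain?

Target frames = source frames × (target rate / source rate) = 210400 × (30)/(24000/1001) = 210400 × 1001/800 = 263263.

263263 frames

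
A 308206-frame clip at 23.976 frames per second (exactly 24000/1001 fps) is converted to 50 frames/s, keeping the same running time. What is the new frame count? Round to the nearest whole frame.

Frames at target rate = 308206 × (50) / (24000/1001) = 154257103/240 ≈ 642737.929.
Nearest whole frame: 642738.

642738 frames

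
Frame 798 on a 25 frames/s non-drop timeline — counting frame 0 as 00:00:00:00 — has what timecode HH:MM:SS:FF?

798 ÷ 25 = 31 full seconds, remainder 23 frames.
31 s = 0 h 0 min 31 s.
Timecode: 00:00:31:23.

00:00:31:23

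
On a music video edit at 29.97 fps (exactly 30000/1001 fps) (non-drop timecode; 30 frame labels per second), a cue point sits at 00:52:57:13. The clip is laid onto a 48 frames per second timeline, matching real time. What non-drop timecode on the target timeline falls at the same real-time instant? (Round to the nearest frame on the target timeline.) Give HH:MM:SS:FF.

Source frame index: (0×3600 + 52×60 + 57) × 30 + 13 = 95323.
Real time: 95323 / (30000/1001) = 95418323/30000 s.
Target frame: (95418323/30000) × (48) = 95418323/625 ≈ 152669.317 → 152669.
At 48 labels/s: frame 152669 → 00:53:00:29.

00:53:00:29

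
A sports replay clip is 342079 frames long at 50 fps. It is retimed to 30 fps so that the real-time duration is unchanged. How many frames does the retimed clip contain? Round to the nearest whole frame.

205247 frames

Frames at target rate = 342079 × (30) / (50) = 1026237/5 ≈ 205247.400.
Nearest whole frame: 205247.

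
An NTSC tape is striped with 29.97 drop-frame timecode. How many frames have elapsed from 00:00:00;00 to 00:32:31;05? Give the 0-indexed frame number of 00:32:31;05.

58477

As if non-drop at 30 labels/s: (0 × 3600 + 32 × 60 + 31) × 30 + 5 = 58535.
Minute boundaries passed: 32; those not divisible by 10: 32 − 3 = 29; dropped labels = 2 × 29 = 58.
Actual frame index = 58535 − 58 = 58477.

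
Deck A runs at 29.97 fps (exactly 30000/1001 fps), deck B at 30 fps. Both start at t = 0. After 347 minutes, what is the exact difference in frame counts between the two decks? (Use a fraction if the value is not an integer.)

624600/1001 frames

347 min = 20820 s.
A emits 30000/1001 × 20820 = 624600000/1001 frames; B emits 30 × 20820 = 624600.
Difference = 624600/1001 frames (≈ 623.9760); B is ahead of A.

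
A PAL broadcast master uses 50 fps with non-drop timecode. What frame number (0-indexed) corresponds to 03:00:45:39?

Total seconds to the label: (3 × 3600 + 0 × 60 + 45) = 10845.
Frame index = 10845 × 50 + 39 = 542289.

542289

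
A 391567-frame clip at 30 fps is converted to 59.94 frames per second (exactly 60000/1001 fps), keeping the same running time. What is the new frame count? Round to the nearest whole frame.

Frames at target rate = 391567 × (60000/1001) / (30) = 71194000/91 ≈ 782351.648.
Nearest whole frame: 782352.

782352 frames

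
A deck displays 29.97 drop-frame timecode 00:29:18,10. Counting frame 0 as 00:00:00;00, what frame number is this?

As if non-drop at 30 labels/s: (0 × 3600 + 29 × 60 + 18) × 30 + 10 = 52750.
Minute boundaries passed: 29; those not divisible by 10: 29 − 2 = 27; dropped labels = 2 × 27 = 54.
Actual frame index = 52750 − 54 = 52696.

52696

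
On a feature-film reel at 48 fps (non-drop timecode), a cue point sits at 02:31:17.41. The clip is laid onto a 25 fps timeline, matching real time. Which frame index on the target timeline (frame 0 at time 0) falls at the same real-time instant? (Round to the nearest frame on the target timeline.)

frame 226946

Source frame index: (2×3600 + 31×60 + 17) × 48 + 41 = 435737.
Real time: 435737 / (48) = 435737/48 s.
Target frame: (435737/48) × (25) = 10893425/48 ≈ 226946.354 → 226946.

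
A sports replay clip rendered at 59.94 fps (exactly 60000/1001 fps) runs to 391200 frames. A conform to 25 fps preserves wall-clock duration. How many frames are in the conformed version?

163163 frames

Target frames = source frames × (target rate / source rate) = 391200 × (25)/(60000/1001) = 391200 × 1001/2400 = 163163.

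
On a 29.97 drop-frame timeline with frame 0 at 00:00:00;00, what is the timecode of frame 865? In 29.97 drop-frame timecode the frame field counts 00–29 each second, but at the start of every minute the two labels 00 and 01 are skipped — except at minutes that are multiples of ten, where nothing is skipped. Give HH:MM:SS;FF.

00:00:28;25

Each 10-minute DF block holds 10 × 60 × 30 − 9 × 2 = 17982 frames. 865 ÷ 17982 → 0 full blocks, remainder 865.
Within the partial block the first minute is 1800 frames and each further minute 1798, so 0 further minute boundaries passed. Total skipped labels = 18 × 0 + 2 × 0 = 0.
Non-drop label index = 865 + 0 = 865; at 30 labels/s that is 00:00:28:25, i.e. DF 00:00:28;25.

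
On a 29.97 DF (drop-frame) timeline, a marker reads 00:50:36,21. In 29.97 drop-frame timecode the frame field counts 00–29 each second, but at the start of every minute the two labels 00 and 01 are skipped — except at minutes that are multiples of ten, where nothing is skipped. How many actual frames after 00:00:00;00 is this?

91011

Complete 10-minute blocks: 5, each 17982 frames → 89910.
Remaining 0 whole minutes in the current block: 0 frames.
Within the current minute: 36 × 30 + 21 = 1101. Total = 89910 + 0 + 1101 = 91011.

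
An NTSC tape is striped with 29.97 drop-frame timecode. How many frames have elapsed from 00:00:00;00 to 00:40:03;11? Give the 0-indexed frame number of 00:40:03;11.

Complete 10-minute blocks: 4, each 17982 frames → 71928.
Remaining 0 whole minutes in the current block: 0 frames.
Within the current minute: 3 × 30 + 11 = 101. Total = 71928 + 0 + 101 = 72029.

72029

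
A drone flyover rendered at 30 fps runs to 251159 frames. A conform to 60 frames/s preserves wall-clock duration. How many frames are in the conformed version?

Target frames = source frames × (target rate / source rate) = 251159 × (60)/(30) = 251159 × 2 = 502318.

502318 frames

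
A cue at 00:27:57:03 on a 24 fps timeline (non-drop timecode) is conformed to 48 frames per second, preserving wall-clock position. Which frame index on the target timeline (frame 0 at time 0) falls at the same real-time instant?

frame 80502

Source frame index: (0×3600 + 27×60 + 57) × 24 + 3 = 40251.
Real time: 40251 / (24) = 13417/8 s.
Target frame: (13417/8) × (48) = 80502.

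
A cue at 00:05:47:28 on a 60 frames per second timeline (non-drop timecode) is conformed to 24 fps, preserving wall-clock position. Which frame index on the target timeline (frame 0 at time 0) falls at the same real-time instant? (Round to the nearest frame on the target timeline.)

Source frame index: (0×3600 + 5×60 + 47) × 60 + 28 = 20848.
Real time: 20848 / (60) = 5212/15 s.
Target frame: (5212/15) × (24) = 41696/5 ≈ 8339.200 → 8339.

frame 8339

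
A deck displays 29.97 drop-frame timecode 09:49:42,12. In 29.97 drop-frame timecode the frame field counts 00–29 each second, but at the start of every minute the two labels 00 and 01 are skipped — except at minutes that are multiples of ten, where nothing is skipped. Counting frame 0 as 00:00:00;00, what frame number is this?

As if non-drop at 30 labels/s: (9 × 3600 + 49 × 60 + 42) × 30 + 12 = 1061472.
Minute boundaries passed: 589; those not divisible by 10: 589 − 58 = 531; dropped labels = 2 × 531 = 1062.
Actual frame index = 1061472 − 1062 = 1060410.

1060410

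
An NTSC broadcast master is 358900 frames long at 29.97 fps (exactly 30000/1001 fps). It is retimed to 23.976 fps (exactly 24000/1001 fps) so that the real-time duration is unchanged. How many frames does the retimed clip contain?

287120 frames

Target frames = source frames × (target rate / source rate) = 358900 × (24000/1001)/(30000/1001) = 358900 × 4/5 = 287120.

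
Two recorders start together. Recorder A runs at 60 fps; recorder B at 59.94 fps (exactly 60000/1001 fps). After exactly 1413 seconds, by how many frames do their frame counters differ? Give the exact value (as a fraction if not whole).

A emits 60 × 1413 = 84780 frames; B emits 60000/1001 × 1413 = 84780000/1001.
Difference = 84780/1001 frames (≈ 84.6953); B is behind A.

84780/1001 frames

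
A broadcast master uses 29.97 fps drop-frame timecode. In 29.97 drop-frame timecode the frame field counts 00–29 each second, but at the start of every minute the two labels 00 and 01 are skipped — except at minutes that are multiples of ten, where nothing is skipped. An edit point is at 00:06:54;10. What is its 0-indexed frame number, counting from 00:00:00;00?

12418

Complete 10-minute blocks: 0, each 17982 frames → 0.
Remaining 6 whole minutes in the current block: 1800 + 5 × 1798 = 10790 frames.
Within the current minute: 54 × 30 + 10 − 2 = 1628 (labels ;00/;01 skipped at this minute). Total = 0 + 10790 + 1628 = 12418.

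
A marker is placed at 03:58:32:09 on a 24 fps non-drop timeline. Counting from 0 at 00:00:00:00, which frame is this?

frame 343497

Total seconds to the label: (3 × 3600 + 58 × 60 + 32) = 14312.
Frame index = 14312 × 24 + 9 = 343497.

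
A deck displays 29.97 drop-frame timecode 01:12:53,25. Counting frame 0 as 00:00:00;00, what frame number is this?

As if non-drop at 30 labels/s: (1 × 3600 + 12 × 60 + 53) × 30 + 25 = 131215.
Minute boundaries passed: 72; those not divisible by 10: 72 − 7 = 65; dropped labels = 2 × 65 = 130.
Actual frame index = 131215 − 130 = 131085.

131085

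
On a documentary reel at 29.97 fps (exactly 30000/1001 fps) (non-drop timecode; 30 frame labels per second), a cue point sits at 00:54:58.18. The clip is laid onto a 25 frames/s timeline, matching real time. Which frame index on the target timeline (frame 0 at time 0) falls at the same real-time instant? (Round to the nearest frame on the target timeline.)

Source frame index: (0×3600 + 54×60 + 58) × 30 + 18 = 98958.
Real time: 98958 / (30000/1001) = 16509493/5000 s.
Target frame: (16509493/5000) × (25) = 16509493/200 ≈ 82547.465 → 82547.

frame 82547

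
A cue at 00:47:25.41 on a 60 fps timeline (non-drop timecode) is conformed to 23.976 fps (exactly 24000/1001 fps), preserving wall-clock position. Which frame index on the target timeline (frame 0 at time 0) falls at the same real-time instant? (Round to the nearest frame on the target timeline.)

Source frame index: (0×3600 + 47×60 + 25) × 60 + 41 = 170741.
Real time: 170741 / (60) = 170741/60 s.
Target frame: (170741/60) × (24000/1001) = 68296400/1001 ≈ 68228.172 → 68228.

frame 68228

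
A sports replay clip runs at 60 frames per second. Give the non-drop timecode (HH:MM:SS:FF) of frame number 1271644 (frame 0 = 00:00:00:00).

05:53:14:04

1271644 ÷ 60 = 21194 full seconds, remainder 4 frames.
21194 s = 5 h 53 min 14 s.
Timecode: 05:53:14:04.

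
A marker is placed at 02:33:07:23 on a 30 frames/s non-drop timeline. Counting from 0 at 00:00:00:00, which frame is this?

frame 275633

Total seconds to the label: (2 × 3600 + 33 × 60 + 7) = 9187.
Frame index = 9187 × 30 + 23 = 275633.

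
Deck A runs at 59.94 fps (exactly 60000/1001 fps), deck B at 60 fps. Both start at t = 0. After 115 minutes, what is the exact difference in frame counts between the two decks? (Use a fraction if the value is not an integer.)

115 min = 6900 s.
A emits 60000/1001 × 6900 = 414000000/1001 frames; B emits 60 × 6900 = 414000.
Difference = 414000/1001 frames (≈ 413.5864); B is ahead of A.

414000/1001 frames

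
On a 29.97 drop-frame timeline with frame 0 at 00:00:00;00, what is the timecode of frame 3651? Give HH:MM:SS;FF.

00:02:01;25

Each 10-minute DF block holds 10 × 60 × 30 − 9 × 2 = 17982 frames. 3651 ÷ 17982 → 0 full blocks, remainder 3651.
Within the partial block the first minute is 1800 frames and each further minute 1798, so 2 further minute boundaries passed. Total skipped labels = 18 × 0 + 2 × 2 = 4.
Non-drop label index = 3651 + 4 = 3655; at 30 labels/s that is 00:02:01:25, i.e. DF 00:02:01;25.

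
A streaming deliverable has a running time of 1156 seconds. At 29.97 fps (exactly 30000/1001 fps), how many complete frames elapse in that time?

34645 frames

Frames = 1156 × 30000/1001 = 34680000/1001 ≈ 34645.3546.
Complete frames: 34645.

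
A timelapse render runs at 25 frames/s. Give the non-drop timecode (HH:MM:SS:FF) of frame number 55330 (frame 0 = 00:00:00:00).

55330 ÷ 25 = 2213 full seconds, remainder 5 frames.
2213 s = 0 h 36 min 53 s.
Timecode: 00:36:53:05.

00:36:53:05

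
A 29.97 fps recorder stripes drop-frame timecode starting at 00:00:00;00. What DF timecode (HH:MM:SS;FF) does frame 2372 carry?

00:01:19;04

Ten DF minutes hold 17982 frames, so frame 2372 lies in block 0 (frames 0–17981) with 2372 frames into that block.
The block's first minute is 1800 frames and the rest 1798 each; 2372 frames reaches minute 1, so 0 × 18 + 1 × 2 = 2 labels have been skipped so far.
Adding those back, label number 2372 + 2 = 2374 at 30 labels/s is 79 s + 4 f = 0 h 1 min 19 s frame 4, i.e. 00:01:19;04.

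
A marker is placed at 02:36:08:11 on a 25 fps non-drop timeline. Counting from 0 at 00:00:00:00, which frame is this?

Total seconds to the label: (2 × 3600 + 36 × 60 + 8) = 9368.
Frame index = 9368 × 25 + 11 = 234211.

234211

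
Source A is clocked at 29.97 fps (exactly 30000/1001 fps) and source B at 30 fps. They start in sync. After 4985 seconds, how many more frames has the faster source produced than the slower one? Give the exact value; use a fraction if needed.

149550/1001 frames

A emits 30000/1001 × 4985 = 149550000/1001 frames; B emits 30 × 4985 = 149550.
Difference = 149550/1001 frames (≈ 149.4006); B is ahead of A.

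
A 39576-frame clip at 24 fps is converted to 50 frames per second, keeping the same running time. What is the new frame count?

Target frames = source frames × (target rate / source rate) = 39576 × (50)/(24) = 39576 × 25/12 = 82450.

82450 frames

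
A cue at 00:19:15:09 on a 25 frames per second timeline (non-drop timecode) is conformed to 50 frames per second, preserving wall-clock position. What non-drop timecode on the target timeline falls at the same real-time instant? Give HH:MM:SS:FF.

Source frame index: (0×3600 + 19×60 + 15) × 25 + 9 = 28884.
Real time: 28884 / (25) = 28884/25 s.
Target frame: (28884/25) × (50) = 57768.
At 50 labels/s: frame 57768 → 00:19:15:18.

00:19:15:18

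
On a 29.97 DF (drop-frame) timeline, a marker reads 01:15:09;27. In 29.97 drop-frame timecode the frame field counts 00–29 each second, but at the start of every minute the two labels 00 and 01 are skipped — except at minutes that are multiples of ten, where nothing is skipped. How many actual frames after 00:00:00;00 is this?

As if non-drop at 30 labels/s: (1 × 3600 + 15 × 60 + 9) × 30 + 27 = 135297.
Minute boundaries passed: 75; those not divisible by 10: 75 − 7 = 68; dropped labels = 2 × 68 = 136.
Actual frame index = 135297 − 136 = 135161.

135161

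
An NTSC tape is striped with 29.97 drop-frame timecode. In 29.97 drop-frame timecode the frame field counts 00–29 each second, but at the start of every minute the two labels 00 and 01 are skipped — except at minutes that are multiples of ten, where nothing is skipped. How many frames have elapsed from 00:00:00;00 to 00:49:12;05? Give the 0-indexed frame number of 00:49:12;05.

88475

As if non-drop at 30 labels/s: (0 × 3600 + 49 × 60 + 12) × 30 + 5 = 88565.
Minute boundaries passed: 49; those not divisible by 10: 49 − 4 = 45; dropped labels = 2 × 45 = 90.
Actual frame index = 88565 − 90 = 88475.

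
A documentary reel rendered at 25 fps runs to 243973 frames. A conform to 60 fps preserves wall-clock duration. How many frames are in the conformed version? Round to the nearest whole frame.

Frames at target rate = 243973 × (60) / (25) = 2927676/5 ≈ 585535.200.
Nearest whole frame: 585535.

585535 frames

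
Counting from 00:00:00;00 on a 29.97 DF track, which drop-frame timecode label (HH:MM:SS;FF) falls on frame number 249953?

Each 10-minute DF block holds 10 × 60 × 30 − 9 × 2 = 17982 frames. 249953 ÷ 17982 → 13 full blocks, remainder 16187.
Within the partial block the first minute is 1800 frames and each further minute 1798, so 9 further minute boundaries passed. Total skipped labels = 18 × 13 + 2 × 9 = 252.
Non-drop label index = 249953 + 252 = 250205; at 30 labels/s that is 02:19:00:05, i.e. DF 02:19:00;05.

02:19:00;05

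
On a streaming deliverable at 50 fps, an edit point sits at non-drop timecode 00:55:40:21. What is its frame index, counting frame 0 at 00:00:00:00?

frame 167021

Total seconds to the label: (0 × 3600 + 55 × 60 + 40) = 3340.
Frame index = 3340 × 50 + 21 = 167021.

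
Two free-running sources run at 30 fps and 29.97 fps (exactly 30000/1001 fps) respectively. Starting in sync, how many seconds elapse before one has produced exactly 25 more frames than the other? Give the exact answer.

5005/6 seconds

The gap grows by |30000/1001 − 30| = 30/1001 frames per second.
Time for a 25-frame gap: 25 ÷ (30/1001) = 5005/6 s.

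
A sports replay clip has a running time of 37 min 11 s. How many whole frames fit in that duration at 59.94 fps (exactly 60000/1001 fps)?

133726 frames

37 min 11 s = 2231 s.
Frames = 2231 × 60000/1001 = 133860000/1001 ≈ 133726.2737.
Complete frames: 133726.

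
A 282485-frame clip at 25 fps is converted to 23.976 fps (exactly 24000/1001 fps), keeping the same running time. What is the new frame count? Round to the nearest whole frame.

Frames at target rate = 282485 × (24000/1001) / (25) = 38740800/143 ≈ 270914.685.
Nearest whole frame: 270915.

270915 frames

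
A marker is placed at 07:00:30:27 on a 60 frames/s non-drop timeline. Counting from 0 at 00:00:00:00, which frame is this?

Total seconds to the label: (7 × 3600 + 0 × 60 + 30) = 25230.
Frame index = 25230 × 60 + 27 = 1513827.

1513827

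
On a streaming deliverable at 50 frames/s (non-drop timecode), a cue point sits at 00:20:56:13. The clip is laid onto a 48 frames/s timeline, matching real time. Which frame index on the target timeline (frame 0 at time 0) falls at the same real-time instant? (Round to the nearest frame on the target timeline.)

frame 60300

Source frame index: (0×3600 + 20×60 + 56) × 50 + 13 = 62813.
Real time: 62813 / (50) = 62813/50 s.
Target frame: (62813/50) × (48) = 1507512/25 ≈ 60300.480 → 60300.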